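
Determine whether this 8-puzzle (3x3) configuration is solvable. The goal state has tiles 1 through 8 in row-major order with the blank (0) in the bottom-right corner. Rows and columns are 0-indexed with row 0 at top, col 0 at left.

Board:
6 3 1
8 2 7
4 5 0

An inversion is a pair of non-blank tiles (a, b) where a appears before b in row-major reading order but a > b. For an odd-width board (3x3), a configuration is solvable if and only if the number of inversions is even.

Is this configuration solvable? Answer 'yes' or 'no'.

Answer: no

Derivation:
Inversions (pairs i<j in row-major order where tile[i] > tile[j] > 0): 13
13 is odd, so the puzzle is not solvable.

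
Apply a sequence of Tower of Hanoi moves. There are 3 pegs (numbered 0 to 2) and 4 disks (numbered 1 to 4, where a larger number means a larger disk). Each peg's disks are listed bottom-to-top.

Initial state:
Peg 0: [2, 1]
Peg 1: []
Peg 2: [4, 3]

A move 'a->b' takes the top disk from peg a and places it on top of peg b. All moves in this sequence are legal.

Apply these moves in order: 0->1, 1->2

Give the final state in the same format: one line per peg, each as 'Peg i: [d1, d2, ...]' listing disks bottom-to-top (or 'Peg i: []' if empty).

After move 1 (0->1):
Peg 0: [2]
Peg 1: [1]
Peg 2: [4, 3]

After move 2 (1->2):
Peg 0: [2]
Peg 1: []
Peg 2: [4, 3, 1]

Answer: Peg 0: [2]
Peg 1: []
Peg 2: [4, 3, 1]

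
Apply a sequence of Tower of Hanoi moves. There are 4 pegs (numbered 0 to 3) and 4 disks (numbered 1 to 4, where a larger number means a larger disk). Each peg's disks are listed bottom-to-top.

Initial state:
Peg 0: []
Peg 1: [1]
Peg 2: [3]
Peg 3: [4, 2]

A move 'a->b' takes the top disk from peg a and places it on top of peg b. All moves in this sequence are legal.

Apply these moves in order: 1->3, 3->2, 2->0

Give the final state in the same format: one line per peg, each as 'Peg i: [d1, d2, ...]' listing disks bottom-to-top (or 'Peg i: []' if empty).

Answer: Peg 0: [1]
Peg 1: []
Peg 2: [3]
Peg 3: [4, 2]

Derivation:
After move 1 (1->3):
Peg 0: []
Peg 1: []
Peg 2: [3]
Peg 3: [4, 2, 1]

After move 2 (3->2):
Peg 0: []
Peg 1: []
Peg 2: [3, 1]
Peg 3: [4, 2]

After move 3 (2->0):
Peg 0: [1]
Peg 1: []
Peg 2: [3]
Peg 3: [4, 2]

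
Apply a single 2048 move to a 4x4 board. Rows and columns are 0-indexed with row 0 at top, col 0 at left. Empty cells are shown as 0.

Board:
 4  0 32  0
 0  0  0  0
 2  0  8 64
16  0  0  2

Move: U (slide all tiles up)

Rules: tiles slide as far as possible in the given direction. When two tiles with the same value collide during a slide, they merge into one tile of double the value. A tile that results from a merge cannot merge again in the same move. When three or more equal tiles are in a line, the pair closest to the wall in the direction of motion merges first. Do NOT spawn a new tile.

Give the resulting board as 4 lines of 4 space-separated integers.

Answer:  4  0 32 64
 2  0  8  2
16  0  0  0
 0  0  0  0

Derivation:
Slide up:
col 0: [4, 0, 2, 16] -> [4, 2, 16, 0]
col 1: [0, 0, 0, 0] -> [0, 0, 0, 0]
col 2: [32, 0, 8, 0] -> [32, 8, 0, 0]
col 3: [0, 0, 64, 2] -> [64, 2, 0, 0]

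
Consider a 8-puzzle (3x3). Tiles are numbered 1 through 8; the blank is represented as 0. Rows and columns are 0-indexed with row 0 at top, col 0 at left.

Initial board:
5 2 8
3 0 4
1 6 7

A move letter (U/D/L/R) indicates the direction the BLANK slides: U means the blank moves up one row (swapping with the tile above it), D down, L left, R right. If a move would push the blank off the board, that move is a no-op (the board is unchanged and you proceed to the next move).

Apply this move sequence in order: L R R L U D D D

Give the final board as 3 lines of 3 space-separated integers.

Answer: 5 2 8
3 6 4
1 0 7

Derivation:
After move 1 (L):
5 2 8
0 3 4
1 6 7

After move 2 (R):
5 2 8
3 0 4
1 6 7

After move 3 (R):
5 2 8
3 4 0
1 6 7

After move 4 (L):
5 2 8
3 0 4
1 6 7

After move 5 (U):
5 0 8
3 2 4
1 6 7

After move 6 (D):
5 2 8
3 0 4
1 6 7

After move 7 (D):
5 2 8
3 6 4
1 0 7

After move 8 (D):
5 2 8
3 6 4
1 0 7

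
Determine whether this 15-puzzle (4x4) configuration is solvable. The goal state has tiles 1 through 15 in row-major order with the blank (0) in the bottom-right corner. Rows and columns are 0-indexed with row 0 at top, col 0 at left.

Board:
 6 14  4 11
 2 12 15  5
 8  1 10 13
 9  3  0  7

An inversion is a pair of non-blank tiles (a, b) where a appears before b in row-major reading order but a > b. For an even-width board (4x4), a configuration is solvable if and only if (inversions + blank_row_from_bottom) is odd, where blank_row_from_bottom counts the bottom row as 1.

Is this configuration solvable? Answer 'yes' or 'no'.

Answer: no

Derivation:
Inversions: 57
Blank is in row 3 (0-indexed from top), which is row 1 counting from the bottom (bottom = 1).
57 + 1 = 58, which is even, so the puzzle is not solvable.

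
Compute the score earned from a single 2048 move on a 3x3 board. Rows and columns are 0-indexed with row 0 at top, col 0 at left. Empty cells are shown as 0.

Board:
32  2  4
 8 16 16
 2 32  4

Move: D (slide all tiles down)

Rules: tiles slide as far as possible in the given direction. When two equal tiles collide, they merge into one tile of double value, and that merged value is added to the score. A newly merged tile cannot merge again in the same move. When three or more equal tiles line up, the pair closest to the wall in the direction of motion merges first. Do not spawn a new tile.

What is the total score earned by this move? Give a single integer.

Slide down:
col 0: [32, 8, 2] -> [32, 8, 2]  score +0 (running 0)
col 1: [2, 16, 32] -> [2, 16, 32]  score +0 (running 0)
col 2: [4, 16, 4] -> [4, 16, 4]  score +0 (running 0)
Board after move:
32  2  4
 8 16 16
 2 32  4

Answer: 0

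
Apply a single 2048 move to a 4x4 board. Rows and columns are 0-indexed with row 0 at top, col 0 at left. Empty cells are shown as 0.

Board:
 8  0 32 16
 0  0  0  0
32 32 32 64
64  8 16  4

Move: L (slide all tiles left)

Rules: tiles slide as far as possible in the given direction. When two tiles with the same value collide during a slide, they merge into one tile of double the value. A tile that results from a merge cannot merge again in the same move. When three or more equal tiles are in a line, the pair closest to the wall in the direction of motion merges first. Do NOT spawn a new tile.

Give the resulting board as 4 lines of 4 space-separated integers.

Answer:  8 32 16  0
 0  0  0  0
64 32 64  0
64  8 16  4

Derivation:
Slide left:
row 0: [8, 0, 32, 16] -> [8, 32, 16, 0]
row 1: [0, 0, 0, 0] -> [0, 0, 0, 0]
row 2: [32, 32, 32, 64] -> [64, 32, 64, 0]
row 3: [64, 8, 16, 4] -> [64, 8, 16, 4]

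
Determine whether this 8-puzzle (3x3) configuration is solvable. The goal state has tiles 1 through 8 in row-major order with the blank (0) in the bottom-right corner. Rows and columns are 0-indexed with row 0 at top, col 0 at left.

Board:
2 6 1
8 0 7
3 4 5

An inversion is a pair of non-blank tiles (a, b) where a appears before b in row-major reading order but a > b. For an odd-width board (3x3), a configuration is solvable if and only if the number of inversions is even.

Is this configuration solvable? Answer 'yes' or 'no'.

Inversions (pairs i<j in row-major order where tile[i] > tile[j] > 0): 12
12 is even, so the puzzle is solvable.

Answer: yes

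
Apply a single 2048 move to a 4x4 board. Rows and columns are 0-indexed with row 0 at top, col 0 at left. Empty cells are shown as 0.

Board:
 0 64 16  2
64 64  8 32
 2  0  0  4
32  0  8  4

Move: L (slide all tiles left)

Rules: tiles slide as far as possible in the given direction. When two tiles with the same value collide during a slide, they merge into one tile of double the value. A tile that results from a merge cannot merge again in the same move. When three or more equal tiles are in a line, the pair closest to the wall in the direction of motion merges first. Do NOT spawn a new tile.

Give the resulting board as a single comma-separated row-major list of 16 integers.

Slide left:
row 0: [0, 64, 16, 2] -> [64, 16, 2, 0]
row 1: [64, 64, 8, 32] -> [128, 8, 32, 0]
row 2: [2, 0, 0, 4] -> [2, 4, 0, 0]
row 3: [32, 0, 8, 4] -> [32, 8, 4, 0]

Answer: 64, 16, 2, 0, 128, 8, 32, 0, 2, 4, 0, 0, 32, 8, 4, 0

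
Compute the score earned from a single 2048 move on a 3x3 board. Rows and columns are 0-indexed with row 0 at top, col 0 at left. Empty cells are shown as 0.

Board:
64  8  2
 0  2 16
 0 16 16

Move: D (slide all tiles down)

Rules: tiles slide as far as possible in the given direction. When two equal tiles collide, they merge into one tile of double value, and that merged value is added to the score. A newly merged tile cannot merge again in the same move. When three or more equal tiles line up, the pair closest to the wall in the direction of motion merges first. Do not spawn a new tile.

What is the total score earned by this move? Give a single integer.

Slide down:
col 0: [64, 0, 0] -> [0, 0, 64]  score +0 (running 0)
col 1: [8, 2, 16] -> [8, 2, 16]  score +0 (running 0)
col 2: [2, 16, 16] -> [0, 2, 32]  score +32 (running 32)
Board after move:
 0  8  0
 0  2  2
64 16 32

Answer: 32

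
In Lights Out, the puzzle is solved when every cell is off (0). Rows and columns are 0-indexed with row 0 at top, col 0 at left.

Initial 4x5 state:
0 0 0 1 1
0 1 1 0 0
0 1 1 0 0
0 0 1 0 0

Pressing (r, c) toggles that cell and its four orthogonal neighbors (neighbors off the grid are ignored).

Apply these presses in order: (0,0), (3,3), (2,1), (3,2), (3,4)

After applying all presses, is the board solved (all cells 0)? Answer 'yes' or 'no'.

After press 1 at (0,0):
1 1 0 1 1
1 1 1 0 0
0 1 1 0 0
0 0 1 0 0

After press 2 at (3,3):
1 1 0 1 1
1 1 1 0 0
0 1 1 1 0
0 0 0 1 1

After press 3 at (2,1):
1 1 0 1 1
1 0 1 0 0
1 0 0 1 0
0 1 0 1 1

After press 4 at (3,2):
1 1 0 1 1
1 0 1 0 0
1 0 1 1 0
0 0 1 0 1

After press 5 at (3,4):
1 1 0 1 1
1 0 1 0 0
1 0 1 1 1
0 0 1 1 0

Lights still on: 12

Answer: no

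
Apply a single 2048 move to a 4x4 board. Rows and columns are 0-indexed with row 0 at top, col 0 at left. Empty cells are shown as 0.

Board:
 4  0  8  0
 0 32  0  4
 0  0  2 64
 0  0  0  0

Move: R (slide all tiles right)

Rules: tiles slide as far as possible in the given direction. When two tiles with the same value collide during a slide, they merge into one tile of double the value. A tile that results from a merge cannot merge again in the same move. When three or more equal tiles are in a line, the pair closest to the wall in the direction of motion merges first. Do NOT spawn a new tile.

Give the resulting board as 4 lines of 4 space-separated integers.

Answer:  0  0  4  8
 0  0 32  4
 0  0  2 64
 0  0  0  0

Derivation:
Slide right:
row 0: [4, 0, 8, 0] -> [0, 0, 4, 8]
row 1: [0, 32, 0, 4] -> [0, 0, 32, 4]
row 2: [0, 0, 2, 64] -> [0, 0, 2, 64]
row 3: [0, 0, 0, 0] -> [0, 0, 0, 0]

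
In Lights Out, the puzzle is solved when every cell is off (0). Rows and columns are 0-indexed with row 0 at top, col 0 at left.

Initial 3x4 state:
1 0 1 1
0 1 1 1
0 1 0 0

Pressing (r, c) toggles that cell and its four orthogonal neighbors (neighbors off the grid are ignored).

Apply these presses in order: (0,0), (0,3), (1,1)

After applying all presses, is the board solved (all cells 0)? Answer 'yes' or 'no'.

Answer: yes

Derivation:
After press 1 at (0,0):
0 1 1 1
1 1 1 1
0 1 0 0

After press 2 at (0,3):
0 1 0 0
1 1 1 0
0 1 0 0

After press 3 at (1,1):
0 0 0 0
0 0 0 0
0 0 0 0

Lights still on: 0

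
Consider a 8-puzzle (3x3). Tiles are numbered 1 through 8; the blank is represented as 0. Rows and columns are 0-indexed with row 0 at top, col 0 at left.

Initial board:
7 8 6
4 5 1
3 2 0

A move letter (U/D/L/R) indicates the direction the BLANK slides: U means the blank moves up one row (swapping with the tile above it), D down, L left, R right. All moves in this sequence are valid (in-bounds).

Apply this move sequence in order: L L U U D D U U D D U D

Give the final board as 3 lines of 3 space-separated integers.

After move 1 (L):
7 8 6
4 5 1
3 0 2

After move 2 (L):
7 8 6
4 5 1
0 3 2

After move 3 (U):
7 8 6
0 5 1
4 3 2

After move 4 (U):
0 8 6
7 5 1
4 3 2

After move 5 (D):
7 8 6
0 5 1
4 3 2

After move 6 (D):
7 8 6
4 5 1
0 3 2

After move 7 (U):
7 8 6
0 5 1
4 3 2

After move 8 (U):
0 8 6
7 5 1
4 3 2

After move 9 (D):
7 8 6
0 5 1
4 3 2

After move 10 (D):
7 8 6
4 5 1
0 3 2

After move 11 (U):
7 8 6
0 5 1
4 3 2

After move 12 (D):
7 8 6
4 5 1
0 3 2

Answer: 7 8 6
4 5 1
0 3 2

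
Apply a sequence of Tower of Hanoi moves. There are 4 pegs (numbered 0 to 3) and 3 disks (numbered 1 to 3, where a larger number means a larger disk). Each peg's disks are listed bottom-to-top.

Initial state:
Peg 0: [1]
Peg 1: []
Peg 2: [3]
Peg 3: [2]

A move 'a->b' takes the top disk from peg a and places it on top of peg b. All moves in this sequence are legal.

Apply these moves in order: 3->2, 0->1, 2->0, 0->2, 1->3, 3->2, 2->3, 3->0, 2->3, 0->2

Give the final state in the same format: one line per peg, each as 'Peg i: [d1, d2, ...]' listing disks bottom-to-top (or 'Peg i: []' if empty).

After move 1 (3->2):
Peg 0: [1]
Peg 1: []
Peg 2: [3, 2]
Peg 3: []

After move 2 (0->1):
Peg 0: []
Peg 1: [1]
Peg 2: [3, 2]
Peg 3: []

After move 3 (2->0):
Peg 0: [2]
Peg 1: [1]
Peg 2: [3]
Peg 3: []

After move 4 (0->2):
Peg 0: []
Peg 1: [1]
Peg 2: [3, 2]
Peg 3: []

After move 5 (1->3):
Peg 0: []
Peg 1: []
Peg 2: [3, 2]
Peg 3: [1]

After move 6 (3->2):
Peg 0: []
Peg 1: []
Peg 2: [3, 2, 1]
Peg 3: []

After move 7 (2->3):
Peg 0: []
Peg 1: []
Peg 2: [3, 2]
Peg 3: [1]

After move 8 (3->0):
Peg 0: [1]
Peg 1: []
Peg 2: [3, 2]
Peg 3: []

After move 9 (2->3):
Peg 0: [1]
Peg 1: []
Peg 2: [3]
Peg 3: [2]

After move 10 (0->2):
Peg 0: []
Peg 1: []
Peg 2: [3, 1]
Peg 3: [2]

Answer: Peg 0: []
Peg 1: []
Peg 2: [3, 1]
Peg 3: [2]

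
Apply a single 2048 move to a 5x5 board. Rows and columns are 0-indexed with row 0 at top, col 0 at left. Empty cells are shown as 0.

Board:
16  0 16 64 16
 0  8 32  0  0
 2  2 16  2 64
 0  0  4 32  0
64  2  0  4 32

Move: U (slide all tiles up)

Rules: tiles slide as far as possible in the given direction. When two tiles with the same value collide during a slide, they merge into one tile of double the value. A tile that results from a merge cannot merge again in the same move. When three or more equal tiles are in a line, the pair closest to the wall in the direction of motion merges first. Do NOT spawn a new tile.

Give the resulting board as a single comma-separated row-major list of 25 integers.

Slide up:
col 0: [16, 0, 2, 0, 64] -> [16, 2, 64, 0, 0]
col 1: [0, 8, 2, 0, 2] -> [8, 4, 0, 0, 0]
col 2: [16, 32, 16, 4, 0] -> [16, 32, 16, 4, 0]
col 3: [64, 0, 2, 32, 4] -> [64, 2, 32, 4, 0]
col 4: [16, 0, 64, 0, 32] -> [16, 64, 32, 0, 0]

Answer: 16, 8, 16, 64, 16, 2, 4, 32, 2, 64, 64, 0, 16, 32, 32, 0, 0, 4, 4, 0, 0, 0, 0, 0, 0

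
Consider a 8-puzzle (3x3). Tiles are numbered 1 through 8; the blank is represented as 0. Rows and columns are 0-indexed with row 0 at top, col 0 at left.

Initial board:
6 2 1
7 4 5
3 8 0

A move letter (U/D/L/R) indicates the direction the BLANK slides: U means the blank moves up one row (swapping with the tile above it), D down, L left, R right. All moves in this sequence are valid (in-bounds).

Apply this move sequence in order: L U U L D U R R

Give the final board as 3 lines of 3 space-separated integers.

After move 1 (L):
6 2 1
7 4 5
3 0 8

After move 2 (U):
6 2 1
7 0 5
3 4 8

After move 3 (U):
6 0 1
7 2 5
3 4 8

After move 4 (L):
0 6 1
7 2 5
3 4 8

After move 5 (D):
7 6 1
0 2 5
3 4 8

After move 6 (U):
0 6 1
7 2 5
3 4 8

After move 7 (R):
6 0 1
7 2 5
3 4 8

After move 8 (R):
6 1 0
7 2 5
3 4 8

Answer: 6 1 0
7 2 5
3 4 8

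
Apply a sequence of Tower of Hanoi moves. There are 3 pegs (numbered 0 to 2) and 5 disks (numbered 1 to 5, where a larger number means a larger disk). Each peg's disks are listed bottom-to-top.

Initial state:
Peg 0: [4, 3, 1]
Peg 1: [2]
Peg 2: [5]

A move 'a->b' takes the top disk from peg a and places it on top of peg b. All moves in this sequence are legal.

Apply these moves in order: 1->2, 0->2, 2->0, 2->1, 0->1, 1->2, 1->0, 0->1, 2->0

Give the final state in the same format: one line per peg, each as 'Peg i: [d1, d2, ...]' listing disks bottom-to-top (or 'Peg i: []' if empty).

Answer: Peg 0: [4, 3, 1]
Peg 1: [2]
Peg 2: [5]

Derivation:
After move 1 (1->2):
Peg 0: [4, 3, 1]
Peg 1: []
Peg 2: [5, 2]

After move 2 (0->2):
Peg 0: [4, 3]
Peg 1: []
Peg 2: [5, 2, 1]

After move 3 (2->0):
Peg 0: [4, 3, 1]
Peg 1: []
Peg 2: [5, 2]

After move 4 (2->1):
Peg 0: [4, 3, 1]
Peg 1: [2]
Peg 2: [5]

After move 5 (0->1):
Peg 0: [4, 3]
Peg 1: [2, 1]
Peg 2: [5]

After move 6 (1->2):
Peg 0: [4, 3]
Peg 1: [2]
Peg 2: [5, 1]

After move 7 (1->0):
Peg 0: [4, 3, 2]
Peg 1: []
Peg 2: [5, 1]

After move 8 (0->1):
Peg 0: [4, 3]
Peg 1: [2]
Peg 2: [5, 1]

After move 9 (2->0):
Peg 0: [4, 3, 1]
Peg 1: [2]
Peg 2: [5]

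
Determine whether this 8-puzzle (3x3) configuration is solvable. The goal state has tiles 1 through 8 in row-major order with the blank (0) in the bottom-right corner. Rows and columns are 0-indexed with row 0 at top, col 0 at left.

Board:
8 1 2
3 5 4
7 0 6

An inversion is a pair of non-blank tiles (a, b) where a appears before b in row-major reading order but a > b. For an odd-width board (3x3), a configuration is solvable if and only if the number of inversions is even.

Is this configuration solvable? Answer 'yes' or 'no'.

Answer: no

Derivation:
Inversions (pairs i<j in row-major order where tile[i] > tile[j] > 0): 9
9 is odd, so the puzzle is not solvable.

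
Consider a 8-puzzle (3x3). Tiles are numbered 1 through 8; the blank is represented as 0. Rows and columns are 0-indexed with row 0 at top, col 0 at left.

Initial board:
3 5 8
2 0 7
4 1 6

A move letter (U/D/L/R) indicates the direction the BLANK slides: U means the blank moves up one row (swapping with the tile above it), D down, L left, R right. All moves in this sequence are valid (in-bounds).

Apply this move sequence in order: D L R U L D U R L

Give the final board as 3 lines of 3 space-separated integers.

Answer: 3 5 8
0 2 7
4 1 6

Derivation:
After move 1 (D):
3 5 8
2 1 7
4 0 6

After move 2 (L):
3 5 8
2 1 7
0 4 6

After move 3 (R):
3 5 8
2 1 7
4 0 6

After move 4 (U):
3 5 8
2 0 7
4 1 6

After move 5 (L):
3 5 8
0 2 7
4 1 6

After move 6 (D):
3 5 8
4 2 7
0 1 6

After move 7 (U):
3 5 8
0 2 7
4 1 6

After move 8 (R):
3 5 8
2 0 7
4 1 6

After move 9 (L):
3 5 8
0 2 7
4 1 6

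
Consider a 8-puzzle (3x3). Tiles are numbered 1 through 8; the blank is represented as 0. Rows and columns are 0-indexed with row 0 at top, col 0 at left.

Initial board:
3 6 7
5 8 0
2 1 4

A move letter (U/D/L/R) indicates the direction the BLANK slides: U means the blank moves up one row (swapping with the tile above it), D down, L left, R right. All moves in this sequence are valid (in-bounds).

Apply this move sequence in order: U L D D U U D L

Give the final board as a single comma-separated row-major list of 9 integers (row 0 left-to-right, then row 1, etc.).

After move 1 (U):
3 6 0
5 8 7
2 1 4

After move 2 (L):
3 0 6
5 8 7
2 1 4

After move 3 (D):
3 8 6
5 0 7
2 1 4

After move 4 (D):
3 8 6
5 1 7
2 0 4

After move 5 (U):
3 8 6
5 0 7
2 1 4

After move 6 (U):
3 0 6
5 8 7
2 1 4

After move 7 (D):
3 8 6
5 0 7
2 1 4

After move 8 (L):
3 8 6
0 5 7
2 1 4

Answer: 3, 8, 6, 0, 5, 7, 2, 1, 4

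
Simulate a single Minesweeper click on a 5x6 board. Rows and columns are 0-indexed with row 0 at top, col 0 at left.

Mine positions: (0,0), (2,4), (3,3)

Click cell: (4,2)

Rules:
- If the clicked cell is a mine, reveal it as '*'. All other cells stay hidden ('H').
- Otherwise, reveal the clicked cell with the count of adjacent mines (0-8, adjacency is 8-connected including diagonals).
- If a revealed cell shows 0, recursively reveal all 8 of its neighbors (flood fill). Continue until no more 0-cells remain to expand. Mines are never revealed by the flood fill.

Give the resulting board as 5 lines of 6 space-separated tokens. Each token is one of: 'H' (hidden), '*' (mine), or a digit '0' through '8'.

H H H H H H
H H H H H H
H H H H H H
H H H H H H
H H 1 H H H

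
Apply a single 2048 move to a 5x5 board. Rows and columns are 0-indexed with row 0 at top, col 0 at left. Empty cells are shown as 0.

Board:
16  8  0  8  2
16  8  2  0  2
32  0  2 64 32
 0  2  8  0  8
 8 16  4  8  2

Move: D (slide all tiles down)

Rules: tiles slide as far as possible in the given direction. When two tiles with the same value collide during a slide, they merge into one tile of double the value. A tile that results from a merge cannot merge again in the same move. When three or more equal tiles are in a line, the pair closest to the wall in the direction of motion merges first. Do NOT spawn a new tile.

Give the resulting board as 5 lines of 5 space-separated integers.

Slide down:
col 0: [16, 16, 32, 0, 8] -> [0, 0, 32, 32, 8]
col 1: [8, 8, 0, 2, 16] -> [0, 0, 16, 2, 16]
col 2: [0, 2, 2, 8, 4] -> [0, 0, 4, 8, 4]
col 3: [8, 0, 64, 0, 8] -> [0, 0, 8, 64, 8]
col 4: [2, 2, 32, 8, 2] -> [0, 4, 32, 8, 2]

Answer:  0  0  0  0  0
 0  0  0  0  4
32 16  4  8 32
32  2  8 64  8
 8 16  4  8  2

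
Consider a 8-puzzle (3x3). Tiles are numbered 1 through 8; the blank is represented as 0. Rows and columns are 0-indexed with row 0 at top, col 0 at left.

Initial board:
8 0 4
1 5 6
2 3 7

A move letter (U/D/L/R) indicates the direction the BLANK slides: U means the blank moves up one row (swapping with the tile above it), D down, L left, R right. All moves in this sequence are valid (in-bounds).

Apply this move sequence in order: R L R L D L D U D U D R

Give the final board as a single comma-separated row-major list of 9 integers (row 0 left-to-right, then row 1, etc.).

After move 1 (R):
8 4 0
1 5 6
2 3 7

After move 2 (L):
8 0 4
1 5 6
2 3 7

After move 3 (R):
8 4 0
1 5 6
2 3 7

After move 4 (L):
8 0 4
1 5 6
2 3 7

After move 5 (D):
8 5 4
1 0 6
2 3 7

After move 6 (L):
8 5 4
0 1 6
2 3 7

After move 7 (D):
8 5 4
2 1 6
0 3 7

After move 8 (U):
8 5 4
0 1 6
2 3 7

After move 9 (D):
8 5 4
2 1 6
0 3 7

After move 10 (U):
8 5 4
0 1 6
2 3 7

After move 11 (D):
8 5 4
2 1 6
0 3 7

After move 12 (R):
8 5 4
2 1 6
3 0 7

Answer: 8, 5, 4, 2, 1, 6, 3, 0, 7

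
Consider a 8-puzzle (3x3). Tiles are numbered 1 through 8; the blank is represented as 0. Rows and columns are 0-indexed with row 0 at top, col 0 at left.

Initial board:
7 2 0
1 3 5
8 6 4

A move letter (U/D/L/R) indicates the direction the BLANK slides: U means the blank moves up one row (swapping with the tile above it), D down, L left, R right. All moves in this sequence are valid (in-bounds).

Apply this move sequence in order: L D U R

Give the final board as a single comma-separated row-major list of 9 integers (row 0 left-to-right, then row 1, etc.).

Answer: 7, 2, 0, 1, 3, 5, 8, 6, 4

Derivation:
After move 1 (L):
7 0 2
1 3 5
8 6 4

After move 2 (D):
7 3 2
1 0 5
8 6 4

After move 3 (U):
7 0 2
1 3 5
8 6 4

After move 4 (R):
7 2 0
1 3 5
8 6 4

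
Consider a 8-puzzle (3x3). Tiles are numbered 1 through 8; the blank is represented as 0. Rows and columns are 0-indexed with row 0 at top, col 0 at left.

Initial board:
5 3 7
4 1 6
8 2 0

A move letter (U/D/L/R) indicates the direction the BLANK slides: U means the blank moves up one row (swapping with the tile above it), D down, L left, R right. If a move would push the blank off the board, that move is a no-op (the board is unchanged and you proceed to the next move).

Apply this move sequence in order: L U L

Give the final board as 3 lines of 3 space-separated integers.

Answer: 5 3 7
0 4 6
8 1 2

Derivation:
After move 1 (L):
5 3 7
4 1 6
8 0 2

After move 2 (U):
5 3 7
4 0 6
8 1 2

After move 3 (L):
5 3 7
0 4 6
8 1 2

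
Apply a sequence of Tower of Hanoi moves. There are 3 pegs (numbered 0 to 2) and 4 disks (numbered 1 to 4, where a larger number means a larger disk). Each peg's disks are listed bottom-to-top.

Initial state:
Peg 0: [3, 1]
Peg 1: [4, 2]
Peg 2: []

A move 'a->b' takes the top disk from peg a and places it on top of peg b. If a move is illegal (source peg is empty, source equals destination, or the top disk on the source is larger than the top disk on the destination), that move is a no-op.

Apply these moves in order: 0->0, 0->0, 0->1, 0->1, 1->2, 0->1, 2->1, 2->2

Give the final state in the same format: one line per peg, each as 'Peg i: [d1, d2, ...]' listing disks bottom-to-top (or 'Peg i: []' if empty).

Answer: Peg 0: [3]
Peg 1: [4, 2, 1]
Peg 2: []

Derivation:
After move 1 (0->0):
Peg 0: [3, 1]
Peg 1: [4, 2]
Peg 2: []

After move 2 (0->0):
Peg 0: [3, 1]
Peg 1: [4, 2]
Peg 2: []

After move 3 (0->1):
Peg 0: [3]
Peg 1: [4, 2, 1]
Peg 2: []

After move 4 (0->1):
Peg 0: [3]
Peg 1: [4, 2, 1]
Peg 2: []

After move 5 (1->2):
Peg 0: [3]
Peg 1: [4, 2]
Peg 2: [1]

After move 6 (0->1):
Peg 0: [3]
Peg 1: [4, 2]
Peg 2: [1]

After move 7 (2->1):
Peg 0: [3]
Peg 1: [4, 2, 1]
Peg 2: []

After move 8 (2->2):
Peg 0: [3]
Peg 1: [4, 2, 1]
Peg 2: []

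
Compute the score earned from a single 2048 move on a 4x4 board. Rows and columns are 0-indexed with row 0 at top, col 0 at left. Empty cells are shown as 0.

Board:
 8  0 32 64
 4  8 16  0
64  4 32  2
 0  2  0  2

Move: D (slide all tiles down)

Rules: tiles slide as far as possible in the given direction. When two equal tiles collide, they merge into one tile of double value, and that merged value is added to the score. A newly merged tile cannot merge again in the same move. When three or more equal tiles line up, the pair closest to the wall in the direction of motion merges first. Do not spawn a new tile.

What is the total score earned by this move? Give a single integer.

Answer: 4

Derivation:
Slide down:
col 0: [8, 4, 64, 0] -> [0, 8, 4, 64]  score +0 (running 0)
col 1: [0, 8, 4, 2] -> [0, 8, 4, 2]  score +0 (running 0)
col 2: [32, 16, 32, 0] -> [0, 32, 16, 32]  score +0 (running 0)
col 3: [64, 0, 2, 2] -> [0, 0, 64, 4]  score +4 (running 4)
Board after move:
 0  0  0  0
 8  8 32  0
 4  4 16 64
64  2 32  4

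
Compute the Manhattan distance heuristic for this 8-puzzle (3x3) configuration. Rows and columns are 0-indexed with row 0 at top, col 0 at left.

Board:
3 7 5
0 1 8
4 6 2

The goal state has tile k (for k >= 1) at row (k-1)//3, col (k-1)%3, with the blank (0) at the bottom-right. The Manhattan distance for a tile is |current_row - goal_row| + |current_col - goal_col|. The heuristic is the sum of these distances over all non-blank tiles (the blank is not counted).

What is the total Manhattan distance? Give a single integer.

Answer: 17

Derivation:
Tile 3: (0,0)->(0,2) = 2
Tile 7: (0,1)->(2,0) = 3
Tile 5: (0,2)->(1,1) = 2
Tile 1: (1,1)->(0,0) = 2
Tile 8: (1,2)->(2,1) = 2
Tile 4: (2,0)->(1,0) = 1
Tile 6: (2,1)->(1,2) = 2
Tile 2: (2,2)->(0,1) = 3
Sum: 2 + 3 + 2 + 2 + 2 + 1 + 2 + 3 = 17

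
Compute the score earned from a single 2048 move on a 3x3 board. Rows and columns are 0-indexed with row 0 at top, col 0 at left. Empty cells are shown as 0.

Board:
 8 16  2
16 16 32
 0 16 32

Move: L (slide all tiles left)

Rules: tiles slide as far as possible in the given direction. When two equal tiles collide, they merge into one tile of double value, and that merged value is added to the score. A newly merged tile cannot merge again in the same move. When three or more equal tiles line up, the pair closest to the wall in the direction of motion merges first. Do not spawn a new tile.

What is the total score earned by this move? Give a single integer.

Answer: 32

Derivation:
Slide left:
row 0: [8, 16, 2] -> [8, 16, 2]  score +0 (running 0)
row 1: [16, 16, 32] -> [32, 32, 0]  score +32 (running 32)
row 2: [0, 16, 32] -> [16, 32, 0]  score +0 (running 32)
Board after move:
 8 16  2
32 32  0
16 32  0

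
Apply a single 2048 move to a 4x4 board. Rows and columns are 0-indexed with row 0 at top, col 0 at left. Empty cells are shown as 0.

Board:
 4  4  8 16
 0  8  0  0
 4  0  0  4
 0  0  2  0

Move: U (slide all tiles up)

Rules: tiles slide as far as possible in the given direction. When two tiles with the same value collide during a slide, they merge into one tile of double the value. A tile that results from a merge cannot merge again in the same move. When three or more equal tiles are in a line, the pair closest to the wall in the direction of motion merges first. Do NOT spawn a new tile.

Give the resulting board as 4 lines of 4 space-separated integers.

Slide up:
col 0: [4, 0, 4, 0] -> [8, 0, 0, 0]
col 1: [4, 8, 0, 0] -> [4, 8, 0, 0]
col 2: [8, 0, 0, 2] -> [8, 2, 0, 0]
col 3: [16, 0, 4, 0] -> [16, 4, 0, 0]

Answer:  8  4  8 16
 0  8  2  4
 0  0  0  0
 0  0  0  0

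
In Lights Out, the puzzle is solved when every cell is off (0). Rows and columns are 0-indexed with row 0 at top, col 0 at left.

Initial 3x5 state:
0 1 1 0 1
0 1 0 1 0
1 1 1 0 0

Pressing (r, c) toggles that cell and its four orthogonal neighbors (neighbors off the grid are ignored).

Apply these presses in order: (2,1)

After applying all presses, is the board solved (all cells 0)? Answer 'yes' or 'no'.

After press 1 at (2,1):
0 1 1 0 1
0 0 0 1 0
0 0 0 0 0

Lights still on: 4

Answer: no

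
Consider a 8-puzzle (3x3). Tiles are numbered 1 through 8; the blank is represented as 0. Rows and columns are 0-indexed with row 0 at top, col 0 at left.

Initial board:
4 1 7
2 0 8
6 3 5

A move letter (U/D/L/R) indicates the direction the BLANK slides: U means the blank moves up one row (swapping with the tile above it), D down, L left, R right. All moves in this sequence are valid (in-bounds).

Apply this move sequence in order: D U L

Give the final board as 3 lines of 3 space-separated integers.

Answer: 4 1 7
0 2 8
6 3 5

Derivation:
After move 1 (D):
4 1 7
2 3 8
6 0 5

After move 2 (U):
4 1 7
2 0 8
6 3 5

After move 3 (L):
4 1 7
0 2 8
6 3 5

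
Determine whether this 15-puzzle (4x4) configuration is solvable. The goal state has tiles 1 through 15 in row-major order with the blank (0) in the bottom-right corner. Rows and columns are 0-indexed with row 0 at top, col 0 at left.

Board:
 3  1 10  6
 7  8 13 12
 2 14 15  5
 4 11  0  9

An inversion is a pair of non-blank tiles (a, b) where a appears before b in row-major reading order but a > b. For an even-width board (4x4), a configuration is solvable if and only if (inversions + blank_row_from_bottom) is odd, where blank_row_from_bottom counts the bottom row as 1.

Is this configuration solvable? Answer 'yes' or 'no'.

Answer: no

Derivation:
Inversions: 39
Blank is in row 3 (0-indexed from top), which is row 1 counting from the bottom (bottom = 1).
39 + 1 = 40, which is even, so the puzzle is not solvable.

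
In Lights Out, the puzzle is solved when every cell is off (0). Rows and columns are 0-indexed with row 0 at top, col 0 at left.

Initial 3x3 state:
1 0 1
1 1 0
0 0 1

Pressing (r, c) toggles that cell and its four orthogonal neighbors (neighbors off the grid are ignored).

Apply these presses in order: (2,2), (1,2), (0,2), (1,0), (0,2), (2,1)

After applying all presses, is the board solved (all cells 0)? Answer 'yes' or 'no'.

Answer: yes

Derivation:
After press 1 at (2,2):
1 0 1
1 1 1
0 1 0

After press 2 at (1,2):
1 0 0
1 0 0
0 1 1

After press 3 at (0,2):
1 1 1
1 0 1
0 1 1

After press 4 at (1,0):
0 1 1
0 1 1
1 1 1

After press 5 at (0,2):
0 0 0
0 1 0
1 1 1

After press 6 at (2,1):
0 0 0
0 0 0
0 0 0

Lights still on: 0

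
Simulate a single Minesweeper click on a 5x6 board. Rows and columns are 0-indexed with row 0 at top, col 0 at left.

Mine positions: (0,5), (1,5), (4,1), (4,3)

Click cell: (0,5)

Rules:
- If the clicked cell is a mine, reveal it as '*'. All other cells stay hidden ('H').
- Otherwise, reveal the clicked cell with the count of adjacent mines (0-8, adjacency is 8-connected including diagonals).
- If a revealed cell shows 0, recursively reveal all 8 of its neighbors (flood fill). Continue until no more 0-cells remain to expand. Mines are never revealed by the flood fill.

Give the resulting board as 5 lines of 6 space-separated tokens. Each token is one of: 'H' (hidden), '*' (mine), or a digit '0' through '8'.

H H H H H *
H H H H H H
H H H H H H
H H H H H H
H H H H H H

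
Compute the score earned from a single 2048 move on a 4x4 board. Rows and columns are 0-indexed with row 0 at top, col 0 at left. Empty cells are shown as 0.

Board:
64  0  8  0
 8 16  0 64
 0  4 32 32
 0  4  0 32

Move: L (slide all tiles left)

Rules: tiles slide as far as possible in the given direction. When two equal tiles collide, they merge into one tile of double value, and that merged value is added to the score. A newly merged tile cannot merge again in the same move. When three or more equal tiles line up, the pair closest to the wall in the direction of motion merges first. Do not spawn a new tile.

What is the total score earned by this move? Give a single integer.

Answer: 64

Derivation:
Slide left:
row 0: [64, 0, 8, 0] -> [64, 8, 0, 0]  score +0 (running 0)
row 1: [8, 16, 0, 64] -> [8, 16, 64, 0]  score +0 (running 0)
row 2: [0, 4, 32, 32] -> [4, 64, 0, 0]  score +64 (running 64)
row 3: [0, 4, 0, 32] -> [4, 32, 0, 0]  score +0 (running 64)
Board after move:
64  8  0  0
 8 16 64  0
 4 64  0  0
 4 32  0  0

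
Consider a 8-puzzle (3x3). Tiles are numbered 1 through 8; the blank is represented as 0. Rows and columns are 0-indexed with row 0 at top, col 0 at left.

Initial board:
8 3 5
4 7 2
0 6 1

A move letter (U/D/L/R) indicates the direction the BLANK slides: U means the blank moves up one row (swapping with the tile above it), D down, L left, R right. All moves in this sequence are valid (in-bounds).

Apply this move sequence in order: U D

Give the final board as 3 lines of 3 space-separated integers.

Answer: 8 3 5
4 7 2
0 6 1

Derivation:
After move 1 (U):
8 3 5
0 7 2
4 6 1

After move 2 (D):
8 3 5
4 7 2
0 6 1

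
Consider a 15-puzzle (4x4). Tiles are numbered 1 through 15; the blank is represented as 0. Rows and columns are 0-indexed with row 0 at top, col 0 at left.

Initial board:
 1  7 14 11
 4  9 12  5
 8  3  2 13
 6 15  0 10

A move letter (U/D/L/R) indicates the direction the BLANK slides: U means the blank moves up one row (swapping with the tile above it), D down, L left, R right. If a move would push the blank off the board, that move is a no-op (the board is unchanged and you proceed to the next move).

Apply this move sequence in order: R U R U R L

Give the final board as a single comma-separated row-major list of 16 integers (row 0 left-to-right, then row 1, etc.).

After move 1 (R):
 1  7 14 11
 4  9 12  5
 8  3  2 13
 6 15 10  0

After move 2 (U):
 1  7 14 11
 4  9 12  5
 8  3  2  0
 6 15 10 13

After move 3 (R):
 1  7 14 11
 4  9 12  5
 8  3  2  0
 6 15 10 13

After move 4 (U):
 1  7 14 11
 4  9 12  0
 8  3  2  5
 6 15 10 13

After move 5 (R):
 1  7 14 11
 4  9 12  0
 8  3  2  5
 6 15 10 13

After move 6 (L):
 1  7 14 11
 4  9  0 12
 8  3  2  5
 6 15 10 13

Answer: 1, 7, 14, 11, 4, 9, 0, 12, 8, 3, 2, 5, 6, 15, 10, 13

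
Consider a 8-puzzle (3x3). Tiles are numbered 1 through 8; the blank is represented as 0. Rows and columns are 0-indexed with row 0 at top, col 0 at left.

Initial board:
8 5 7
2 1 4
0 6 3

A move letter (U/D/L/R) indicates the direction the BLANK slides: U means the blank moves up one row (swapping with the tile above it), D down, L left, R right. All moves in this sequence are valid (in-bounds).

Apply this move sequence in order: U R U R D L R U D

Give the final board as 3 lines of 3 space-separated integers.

After move 1 (U):
8 5 7
0 1 4
2 6 3

After move 2 (R):
8 5 7
1 0 4
2 6 3

After move 3 (U):
8 0 7
1 5 4
2 6 3

After move 4 (R):
8 7 0
1 5 4
2 6 3

After move 5 (D):
8 7 4
1 5 0
2 6 3

After move 6 (L):
8 7 4
1 0 5
2 6 3

After move 7 (R):
8 7 4
1 5 0
2 6 3

After move 8 (U):
8 7 0
1 5 4
2 6 3

After move 9 (D):
8 7 4
1 5 0
2 6 3

Answer: 8 7 4
1 5 0
2 6 3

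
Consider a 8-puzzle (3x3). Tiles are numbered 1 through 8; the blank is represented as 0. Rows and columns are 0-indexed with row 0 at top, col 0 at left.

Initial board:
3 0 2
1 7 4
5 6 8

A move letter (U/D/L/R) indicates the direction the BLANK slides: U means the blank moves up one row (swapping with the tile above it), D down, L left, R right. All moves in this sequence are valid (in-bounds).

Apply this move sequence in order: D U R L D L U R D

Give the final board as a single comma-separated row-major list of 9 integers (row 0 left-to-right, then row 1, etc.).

Answer: 7, 1, 2, 3, 0, 4, 5, 6, 8

Derivation:
After move 1 (D):
3 7 2
1 0 4
5 6 8

After move 2 (U):
3 0 2
1 7 4
5 6 8

After move 3 (R):
3 2 0
1 7 4
5 6 8

After move 4 (L):
3 0 2
1 7 4
5 6 8

After move 5 (D):
3 7 2
1 0 4
5 6 8

After move 6 (L):
3 7 2
0 1 4
5 6 8

After move 7 (U):
0 7 2
3 1 4
5 6 8

After move 8 (R):
7 0 2
3 1 4
5 6 8

After move 9 (D):
7 1 2
3 0 4
5 6 8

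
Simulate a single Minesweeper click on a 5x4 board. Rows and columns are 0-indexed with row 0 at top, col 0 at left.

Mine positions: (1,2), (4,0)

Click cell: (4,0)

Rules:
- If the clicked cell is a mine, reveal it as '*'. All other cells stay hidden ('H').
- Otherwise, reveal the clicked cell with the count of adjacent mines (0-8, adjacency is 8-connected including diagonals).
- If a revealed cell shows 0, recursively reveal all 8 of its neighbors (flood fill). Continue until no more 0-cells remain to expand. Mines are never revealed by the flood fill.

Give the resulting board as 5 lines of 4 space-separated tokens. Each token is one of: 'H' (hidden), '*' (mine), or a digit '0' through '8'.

H H H H
H H H H
H H H H
H H H H
* H H H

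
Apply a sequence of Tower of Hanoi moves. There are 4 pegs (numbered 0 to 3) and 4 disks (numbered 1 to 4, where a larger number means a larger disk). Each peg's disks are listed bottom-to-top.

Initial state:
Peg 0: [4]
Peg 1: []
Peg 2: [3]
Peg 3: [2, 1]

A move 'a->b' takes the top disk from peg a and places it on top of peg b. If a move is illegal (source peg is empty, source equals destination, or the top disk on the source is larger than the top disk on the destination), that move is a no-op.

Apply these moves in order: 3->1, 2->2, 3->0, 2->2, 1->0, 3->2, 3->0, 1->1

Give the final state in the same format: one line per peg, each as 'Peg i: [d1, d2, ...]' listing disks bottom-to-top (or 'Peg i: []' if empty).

After move 1 (3->1):
Peg 0: [4]
Peg 1: [1]
Peg 2: [3]
Peg 3: [2]

After move 2 (2->2):
Peg 0: [4]
Peg 1: [1]
Peg 2: [3]
Peg 3: [2]

After move 3 (3->0):
Peg 0: [4, 2]
Peg 1: [1]
Peg 2: [3]
Peg 3: []

After move 4 (2->2):
Peg 0: [4, 2]
Peg 1: [1]
Peg 2: [3]
Peg 3: []

After move 5 (1->0):
Peg 0: [4, 2, 1]
Peg 1: []
Peg 2: [3]
Peg 3: []

After move 6 (3->2):
Peg 0: [4, 2, 1]
Peg 1: []
Peg 2: [3]
Peg 3: []

After move 7 (3->0):
Peg 0: [4, 2, 1]
Peg 1: []
Peg 2: [3]
Peg 3: []

After move 8 (1->1):
Peg 0: [4, 2, 1]
Peg 1: []
Peg 2: [3]
Peg 3: []

Answer: Peg 0: [4, 2, 1]
Peg 1: []
Peg 2: [3]
Peg 3: []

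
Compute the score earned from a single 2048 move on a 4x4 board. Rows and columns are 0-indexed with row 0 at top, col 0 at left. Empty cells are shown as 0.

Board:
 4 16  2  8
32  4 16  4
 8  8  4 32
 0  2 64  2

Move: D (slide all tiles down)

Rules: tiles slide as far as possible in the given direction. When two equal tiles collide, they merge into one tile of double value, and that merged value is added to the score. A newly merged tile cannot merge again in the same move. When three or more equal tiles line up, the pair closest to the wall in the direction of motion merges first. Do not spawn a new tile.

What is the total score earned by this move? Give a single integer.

Answer: 0

Derivation:
Slide down:
col 0: [4, 32, 8, 0] -> [0, 4, 32, 8]  score +0 (running 0)
col 1: [16, 4, 8, 2] -> [16, 4, 8, 2]  score +0 (running 0)
col 2: [2, 16, 4, 64] -> [2, 16, 4, 64]  score +0 (running 0)
col 3: [8, 4, 32, 2] -> [8, 4, 32, 2]  score +0 (running 0)
Board after move:
 0 16  2  8
 4  4 16  4
32  8  4 32
 8  2 64  2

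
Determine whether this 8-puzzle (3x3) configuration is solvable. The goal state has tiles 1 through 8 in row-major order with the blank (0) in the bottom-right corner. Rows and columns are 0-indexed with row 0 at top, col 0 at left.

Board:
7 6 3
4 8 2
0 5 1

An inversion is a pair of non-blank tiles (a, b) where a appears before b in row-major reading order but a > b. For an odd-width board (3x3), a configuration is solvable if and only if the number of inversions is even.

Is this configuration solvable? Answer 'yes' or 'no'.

Answer: yes

Derivation:
Inversions (pairs i<j in row-major order where tile[i] > tile[j] > 0): 20
20 is even, so the puzzle is solvable.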